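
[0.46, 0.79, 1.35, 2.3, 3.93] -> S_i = 0.46*1.71^i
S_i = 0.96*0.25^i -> [0.96, 0.24, 0.06, 0.02, 0.0]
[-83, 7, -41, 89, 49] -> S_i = Random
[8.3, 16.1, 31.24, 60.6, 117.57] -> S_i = 8.30*1.94^i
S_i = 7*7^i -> [7, 49, 343, 2401, 16807]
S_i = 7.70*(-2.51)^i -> [7.7, -19.33, 48.51, -121.76, 305.62]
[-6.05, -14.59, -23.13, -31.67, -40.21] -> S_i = -6.05 + -8.54*i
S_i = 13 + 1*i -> [13, 14, 15, 16, 17]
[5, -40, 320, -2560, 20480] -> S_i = 5*-8^i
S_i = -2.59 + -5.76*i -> [-2.59, -8.35, -14.11, -19.87, -25.63]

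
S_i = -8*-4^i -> [-8, 32, -128, 512, -2048]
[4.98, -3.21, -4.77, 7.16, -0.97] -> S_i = Random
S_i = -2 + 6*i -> [-2, 4, 10, 16, 22]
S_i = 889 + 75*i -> [889, 964, 1039, 1114, 1189]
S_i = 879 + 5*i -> [879, 884, 889, 894, 899]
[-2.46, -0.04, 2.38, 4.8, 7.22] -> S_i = -2.46 + 2.42*i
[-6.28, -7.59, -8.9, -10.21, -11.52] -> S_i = -6.28 + -1.31*i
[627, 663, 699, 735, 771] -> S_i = 627 + 36*i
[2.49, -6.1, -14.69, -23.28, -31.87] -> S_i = 2.49 + -8.59*i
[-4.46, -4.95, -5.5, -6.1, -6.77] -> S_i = -4.46*1.11^i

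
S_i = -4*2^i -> [-4, -8, -16, -32, -64]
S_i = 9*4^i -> [9, 36, 144, 576, 2304]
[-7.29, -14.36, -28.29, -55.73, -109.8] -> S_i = -7.29*1.97^i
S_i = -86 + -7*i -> [-86, -93, -100, -107, -114]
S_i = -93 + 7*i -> [-93, -86, -79, -72, -65]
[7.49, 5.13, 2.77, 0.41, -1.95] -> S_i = 7.49 + -2.36*i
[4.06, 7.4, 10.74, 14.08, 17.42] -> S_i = 4.06 + 3.34*i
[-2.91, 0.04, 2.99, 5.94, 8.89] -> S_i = -2.91 + 2.95*i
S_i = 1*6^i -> [1, 6, 36, 216, 1296]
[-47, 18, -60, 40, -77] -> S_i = Random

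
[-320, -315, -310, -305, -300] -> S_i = -320 + 5*i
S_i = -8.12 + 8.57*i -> [-8.12, 0.45, 9.02, 17.59, 26.16]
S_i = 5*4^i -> [5, 20, 80, 320, 1280]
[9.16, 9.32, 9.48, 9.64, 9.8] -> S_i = 9.16 + 0.16*i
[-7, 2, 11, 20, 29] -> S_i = -7 + 9*i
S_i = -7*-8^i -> [-7, 56, -448, 3584, -28672]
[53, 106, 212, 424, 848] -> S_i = 53*2^i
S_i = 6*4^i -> [6, 24, 96, 384, 1536]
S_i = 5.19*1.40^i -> [5.19, 7.27, 10.17, 14.24, 19.94]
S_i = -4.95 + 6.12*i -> [-4.95, 1.17, 7.29, 13.41, 19.53]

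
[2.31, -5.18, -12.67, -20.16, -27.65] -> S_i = 2.31 + -7.49*i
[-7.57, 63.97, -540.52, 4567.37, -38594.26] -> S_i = -7.57*(-8.45)^i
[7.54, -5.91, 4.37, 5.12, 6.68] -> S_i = Random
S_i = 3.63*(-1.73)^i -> [3.63, -6.28, 10.86, -18.8, 32.52]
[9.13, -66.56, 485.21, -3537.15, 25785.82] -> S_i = 9.13*(-7.29)^i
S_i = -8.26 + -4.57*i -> [-8.26, -12.83, -17.4, -21.97, -26.54]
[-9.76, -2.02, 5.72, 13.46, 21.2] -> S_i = -9.76 + 7.74*i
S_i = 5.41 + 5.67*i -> [5.41, 11.08, 16.75, 22.42, 28.09]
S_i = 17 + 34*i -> [17, 51, 85, 119, 153]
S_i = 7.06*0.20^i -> [7.06, 1.41, 0.28, 0.06, 0.01]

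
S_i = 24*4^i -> [24, 96, 384, 1536, 6144]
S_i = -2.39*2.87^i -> [-2.39, -6.86, -19.69, -56.5, -162.15]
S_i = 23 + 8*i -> [23, 31, 39, 47, 55]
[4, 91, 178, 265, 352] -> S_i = 4 + 87*i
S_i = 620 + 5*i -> [620, 625, 630, 635, 640]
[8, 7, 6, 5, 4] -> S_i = 8 + -1*i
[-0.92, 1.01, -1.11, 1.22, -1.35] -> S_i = -0.92*(-1.10)^i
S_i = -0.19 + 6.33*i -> [-0.19, 6.14, 12.47, 18.8, 25.13]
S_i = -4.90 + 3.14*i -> [-4.9, -1.76, 1.38, 4.52, 7.66]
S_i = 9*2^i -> [9, 18, 36, 72, 144]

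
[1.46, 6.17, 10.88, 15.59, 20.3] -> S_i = 1.46 + 4.71*i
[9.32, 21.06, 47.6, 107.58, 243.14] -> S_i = 9.32*2.26^i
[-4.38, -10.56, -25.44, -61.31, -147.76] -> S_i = -4.38*2.41^i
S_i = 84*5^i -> [84, 420, 2100, 10500, 52500]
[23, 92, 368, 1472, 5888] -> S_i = 23*4^i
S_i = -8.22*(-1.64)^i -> [-8.22, 13.48, -22.11, 36.26, -59.46]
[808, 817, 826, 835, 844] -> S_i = 808 + 9*i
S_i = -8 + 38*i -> [-8, 30, 68, 106, 144]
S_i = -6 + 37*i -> [-6, 31, 68, 105, 142]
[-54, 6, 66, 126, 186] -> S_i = -54 + 60*i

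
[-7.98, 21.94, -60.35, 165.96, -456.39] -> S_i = -7.98*(-2.75)^i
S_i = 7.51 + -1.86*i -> [7.51, 5.65, 3.79, 1.93, 0.07]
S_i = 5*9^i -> [5, 45, 405, 3645, 32805]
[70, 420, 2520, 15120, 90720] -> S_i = 70*6^i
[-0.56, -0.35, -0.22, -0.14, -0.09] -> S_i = -0.56*0.63^i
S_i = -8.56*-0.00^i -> [-8.56, 0.0, -0.0, 0.0, -0.0]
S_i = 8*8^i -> [8, 64, 512, 4096, 32768]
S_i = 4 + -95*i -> [4, -91, -186, -281, -376]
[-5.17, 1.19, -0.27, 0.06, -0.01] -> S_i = -5.17*(-0.23)^i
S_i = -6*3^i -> [-6, -18, -54, -162, -486]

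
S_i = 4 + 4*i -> [4, 8, 12, 16, 20]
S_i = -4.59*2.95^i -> [-4.59, -13.54, -39.94, -117.84, -347.62]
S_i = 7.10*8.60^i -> [7.1, 61.06, 525.12, 4516.0, 38837.58]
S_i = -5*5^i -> [-5, -25, -125, -625, -3125]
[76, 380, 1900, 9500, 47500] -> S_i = 76*5^i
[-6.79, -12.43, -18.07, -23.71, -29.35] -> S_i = -6.79 + -5.64*i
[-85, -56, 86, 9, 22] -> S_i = Random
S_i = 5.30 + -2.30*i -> [5.3, 3.0, 0.7, -1.6, -3.9]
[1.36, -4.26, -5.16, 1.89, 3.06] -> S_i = Random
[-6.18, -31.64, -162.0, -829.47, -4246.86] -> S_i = -6.18*5.12^i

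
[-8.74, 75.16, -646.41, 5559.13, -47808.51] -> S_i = -8.74*(-8.60)^i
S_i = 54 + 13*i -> [54, 67, 80, 93, 106]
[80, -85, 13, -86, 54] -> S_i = Random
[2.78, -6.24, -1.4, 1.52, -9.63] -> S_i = Random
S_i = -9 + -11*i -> [-9, -20, -31, -42, -53]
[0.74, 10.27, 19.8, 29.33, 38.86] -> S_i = 0.74 + 9.53*i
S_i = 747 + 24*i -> [747, 771, 795, 819, 843]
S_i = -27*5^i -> [-27, -135, -675, -3375, -16875]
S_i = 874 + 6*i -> [874, 880, 886, 892, 898]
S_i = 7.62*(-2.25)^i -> [7.62, -17.14, 38.58, -86.8, 195.29]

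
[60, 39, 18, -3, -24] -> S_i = 60 + -21*i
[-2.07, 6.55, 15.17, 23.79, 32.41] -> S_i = -2.07 + 8.62*i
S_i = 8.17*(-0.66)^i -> [8.17, -5.39, 3.56, -2.35, 1.55]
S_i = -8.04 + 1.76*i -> [-8.04, -6.28, -4.52, -2.76, -1.0]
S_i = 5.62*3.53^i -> [5.62, 19.84, 70.03, 247.21, 872.64]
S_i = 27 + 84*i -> [27, 111, 195, 279, 363]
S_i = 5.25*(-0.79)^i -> [5.25, -4.15, 3.28, -2.59, 2.04]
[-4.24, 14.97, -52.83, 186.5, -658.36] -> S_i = -4.24*(-3.53)^i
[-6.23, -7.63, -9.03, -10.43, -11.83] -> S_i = -6.23 + -1.40*i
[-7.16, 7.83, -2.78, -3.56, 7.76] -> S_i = Random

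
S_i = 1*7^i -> [1, 7, 49, 343, 2401]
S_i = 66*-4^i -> [66, -264, 1056, -4224, 16896]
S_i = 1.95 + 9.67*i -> [1.95, 11.62, 21.29, 30.96, 40.63]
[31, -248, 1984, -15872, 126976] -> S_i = 31*-8^i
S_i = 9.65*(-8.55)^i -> [9.65, -82.51, 705.44, -6031.5, 51569.36]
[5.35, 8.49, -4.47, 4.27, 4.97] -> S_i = Random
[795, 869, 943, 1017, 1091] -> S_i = 795 + 74*i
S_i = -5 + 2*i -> [-5, -3, -1, 1, 3]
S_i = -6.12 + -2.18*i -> [-6.12, -8.3, -10.48, -12.66, -14.84]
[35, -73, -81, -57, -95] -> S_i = Random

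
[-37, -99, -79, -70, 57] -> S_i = Random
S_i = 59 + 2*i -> [59, 61, 63, 65, 67]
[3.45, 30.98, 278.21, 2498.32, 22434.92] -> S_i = 3.45*8.98^i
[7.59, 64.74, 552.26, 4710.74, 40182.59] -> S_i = 7.59*8.53^i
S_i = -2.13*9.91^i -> [-2.13, -21.11, -209.18, -2073.01, -20543.49]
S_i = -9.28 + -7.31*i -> [-9.28, -16.59, -23.9, -31.21, -38.52]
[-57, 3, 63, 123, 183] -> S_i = -57 + 60*i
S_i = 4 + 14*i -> [4, 18, 32, 46, 60]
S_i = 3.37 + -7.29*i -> [3.37, -3.92, -11.21, -18.5, -25.79]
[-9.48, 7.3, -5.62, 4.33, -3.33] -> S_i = -9.48*(-0.77)^i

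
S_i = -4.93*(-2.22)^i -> [-4.93, 10.94, -24.3, 53.94, -119.75]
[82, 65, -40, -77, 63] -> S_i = Random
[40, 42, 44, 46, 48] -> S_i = 40 + 2*i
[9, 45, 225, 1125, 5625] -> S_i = 9*5^i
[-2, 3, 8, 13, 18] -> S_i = -2 + 5*i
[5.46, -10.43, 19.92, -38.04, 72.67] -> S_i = 5.46*(-1.91)^i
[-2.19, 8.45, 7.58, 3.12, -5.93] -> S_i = Random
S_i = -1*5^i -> [-1, -5, -25, -125, -625]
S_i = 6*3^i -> [6, 18, 54, 162, 486]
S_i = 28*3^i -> [28, 84, 252, 756, 2268]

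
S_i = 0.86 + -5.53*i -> [0.86, -4.67, -10.2, -15.73, -21.26]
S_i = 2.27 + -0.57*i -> [2.27, 1.7, 1.13, 0.56, -0.01]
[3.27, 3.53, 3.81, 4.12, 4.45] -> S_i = 3.27*1.08^i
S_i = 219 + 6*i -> [219, 225, 231, 237, 243]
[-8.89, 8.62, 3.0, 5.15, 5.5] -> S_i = Random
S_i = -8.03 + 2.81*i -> [-8.03, -5.22, -2.41, 0.4, 3.21]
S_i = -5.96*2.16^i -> [-5.96, -12.87, -27.81, -60.06, -129.74]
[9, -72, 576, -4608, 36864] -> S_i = 9*-8^i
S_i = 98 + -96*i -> [98, 2, -94, -190, -286]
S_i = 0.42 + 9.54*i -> [0.42, 9.96, 19.5, 29.04, 38.58]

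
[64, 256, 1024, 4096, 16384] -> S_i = 64*4^i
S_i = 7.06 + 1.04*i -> [7.06, 8.1, 9.14, 10.18, 11.22]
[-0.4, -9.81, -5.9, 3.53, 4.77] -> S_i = Random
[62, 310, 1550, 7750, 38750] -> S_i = 62*5^i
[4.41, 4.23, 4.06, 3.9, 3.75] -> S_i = 4.41*0.96^i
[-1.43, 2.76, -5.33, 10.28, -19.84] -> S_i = -1.43*(-1.93)^i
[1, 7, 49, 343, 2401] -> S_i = 1*7^i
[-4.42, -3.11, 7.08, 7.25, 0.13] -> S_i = Random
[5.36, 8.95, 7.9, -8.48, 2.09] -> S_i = Random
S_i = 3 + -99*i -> [3, -96, -195, -294, -393]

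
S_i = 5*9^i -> [5, 45, 405, 3645, 32805]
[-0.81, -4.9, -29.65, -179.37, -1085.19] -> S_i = -0.81*6.05^i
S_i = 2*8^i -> [2, 16, 128, 1024, 8192]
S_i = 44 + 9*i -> [44, 53, 62, 71, 80]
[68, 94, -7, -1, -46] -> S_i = Random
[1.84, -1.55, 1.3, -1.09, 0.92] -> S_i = 1.84*(-0.84)^i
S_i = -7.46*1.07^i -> [-7.46, -7.98, -8.54, -9.14, -9.78]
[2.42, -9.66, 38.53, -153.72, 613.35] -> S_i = 2.42*(-3.99)^i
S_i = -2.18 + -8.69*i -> [-2.18, -10.87, -19.56, -28.25, -36.94]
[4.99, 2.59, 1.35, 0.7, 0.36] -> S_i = 4.99*0.52^i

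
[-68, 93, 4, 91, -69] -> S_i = Random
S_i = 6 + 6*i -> [6, 12, 18, 24, 30]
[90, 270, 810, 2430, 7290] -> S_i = 90*3^i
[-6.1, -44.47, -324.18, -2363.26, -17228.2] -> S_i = -6.10*7.29^i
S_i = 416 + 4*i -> [416, 420, 424, 428, 432]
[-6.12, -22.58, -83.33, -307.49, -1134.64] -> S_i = -6.12*3.69^i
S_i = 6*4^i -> [6, 24, 96, 384, 1536]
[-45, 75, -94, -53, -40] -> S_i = Random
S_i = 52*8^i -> [52, 416, 3328, 26624, 212992]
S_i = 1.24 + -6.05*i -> [1.24, -4.81, -10.86, -16.91, -22.96]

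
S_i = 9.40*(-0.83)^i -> [9.4, -7.8, 6.48, -5.37, 4.46]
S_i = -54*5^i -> [-54, -270, -1350, -6750, -33750]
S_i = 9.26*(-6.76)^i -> [9.26, -62.6, 423.16, -2860.56, 19337.39]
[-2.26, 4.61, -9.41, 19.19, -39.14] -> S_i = -2.26*(-2.04)^i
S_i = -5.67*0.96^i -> [-5.67, -5.44, -5.23, -5.02, -4.82]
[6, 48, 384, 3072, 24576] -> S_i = 6*8^i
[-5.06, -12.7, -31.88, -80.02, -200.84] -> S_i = -5.06*2.51^i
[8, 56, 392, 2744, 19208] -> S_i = 8*7^i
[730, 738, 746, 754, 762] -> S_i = 730 + 8*i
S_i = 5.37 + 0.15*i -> [5.37, 5.52, 5.67, 5.82, 5.97]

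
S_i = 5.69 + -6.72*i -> [5.69, -1.03, -7.75, -14.47, -21.19]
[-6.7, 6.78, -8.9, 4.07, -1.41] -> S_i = Random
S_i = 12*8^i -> [12, 96, 768, 6144, 49152]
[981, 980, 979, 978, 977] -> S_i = 981 + -1*i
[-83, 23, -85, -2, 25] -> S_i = Random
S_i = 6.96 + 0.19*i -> [6.96, 7.15, 7.34, 7.53, 7.72]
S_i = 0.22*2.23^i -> [0.22, 0.49, 1.09, 2.44, 5.44]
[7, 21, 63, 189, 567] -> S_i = 7*3^i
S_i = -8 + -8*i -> [-8, -16, -24, -32, -40]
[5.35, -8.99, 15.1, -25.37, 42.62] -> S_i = 5.35*(-1.68)^i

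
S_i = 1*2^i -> [1, 2, 4, 8, 16]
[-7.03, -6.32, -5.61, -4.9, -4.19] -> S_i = -7.03 + 0.71*i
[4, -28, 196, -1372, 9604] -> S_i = 4*-7^i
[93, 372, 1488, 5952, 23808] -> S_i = 93*4^i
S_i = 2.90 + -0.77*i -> [2.9, 2.13, 1.36, 0.59, -0.18]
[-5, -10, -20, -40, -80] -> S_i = -5*2^i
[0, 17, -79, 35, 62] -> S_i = Random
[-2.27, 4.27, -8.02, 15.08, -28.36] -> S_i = -2.27*(-1.88)^i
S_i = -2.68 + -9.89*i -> [-2.68, -12.57, -22.46, -32.35, -42.24]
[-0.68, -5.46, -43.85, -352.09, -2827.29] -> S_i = -0.68*8.03^i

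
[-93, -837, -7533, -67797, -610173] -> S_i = -93*9^i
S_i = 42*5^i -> [42, 210, 1050, 5250, 26250]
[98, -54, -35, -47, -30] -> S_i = Random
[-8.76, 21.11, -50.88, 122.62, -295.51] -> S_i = -8.76*(-2.41)^i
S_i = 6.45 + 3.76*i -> [6.45, 10.21, 13.97, 17.73, 21.49]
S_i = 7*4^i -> [7, 28, 112, 448, 1792]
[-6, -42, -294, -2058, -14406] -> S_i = -6*7^i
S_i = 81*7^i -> [81, 567, 3969, 27783, 194481]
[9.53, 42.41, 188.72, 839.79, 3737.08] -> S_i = 9.53*4.45^i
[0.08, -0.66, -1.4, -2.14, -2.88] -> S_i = 0.08 + -0.74*i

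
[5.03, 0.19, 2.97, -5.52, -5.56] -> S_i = Random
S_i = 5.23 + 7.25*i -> [5.23, 12.48, 19.73, 26.98, 34.23]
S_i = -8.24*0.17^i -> [-8.24, -1.4, -0.24, -0.04, -0.01]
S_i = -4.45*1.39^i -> [-4.45, -6.19, -8.6, -11.95, -16.61]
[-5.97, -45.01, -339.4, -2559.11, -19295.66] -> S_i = -5.97*7.54^i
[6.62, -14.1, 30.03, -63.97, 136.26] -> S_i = 6.62*(-2.13)^i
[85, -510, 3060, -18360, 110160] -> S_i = 85*-6^i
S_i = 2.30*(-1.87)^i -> [2.3, -4.3, 8.04, -15.04, 28.13]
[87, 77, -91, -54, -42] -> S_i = Random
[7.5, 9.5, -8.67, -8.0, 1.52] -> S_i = Random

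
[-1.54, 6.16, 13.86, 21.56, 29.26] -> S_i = -1.54 + 7.70*i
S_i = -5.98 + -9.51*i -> [-5.98, -15.49, -25.0, -34.51, -44.02]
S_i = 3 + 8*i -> [3, 11, 19, 27, 35]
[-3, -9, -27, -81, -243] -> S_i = -3*3^i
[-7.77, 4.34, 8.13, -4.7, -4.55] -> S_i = Random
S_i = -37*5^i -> [-37, -185, -925, -4625, -23125]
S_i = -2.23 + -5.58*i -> [-2.23, -7.81, -13.39, -18.97, -24.55]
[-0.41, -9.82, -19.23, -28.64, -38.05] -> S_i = -0.41 + -9.41*i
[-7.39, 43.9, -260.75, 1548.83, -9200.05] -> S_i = -7.39*(-5.94)^i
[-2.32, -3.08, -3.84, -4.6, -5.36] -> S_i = -2.32 + -0.76*i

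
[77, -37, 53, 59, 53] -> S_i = Random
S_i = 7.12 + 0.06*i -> [7.12, 7.18, 7.24, 7.3, 7.36]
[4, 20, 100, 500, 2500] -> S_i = 4*5^i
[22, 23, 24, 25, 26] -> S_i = 22 + 1*i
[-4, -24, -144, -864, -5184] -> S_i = -4*6^i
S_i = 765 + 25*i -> [765, 790, 815, 840, 865]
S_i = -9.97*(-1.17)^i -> [-9.97, 11.66, -13.65, 15.97, -18.68]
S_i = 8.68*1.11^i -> [8.68, 9.63, 10.69, 11.87, 13.18]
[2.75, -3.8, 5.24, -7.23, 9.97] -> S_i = 2.75*(-1.38)^i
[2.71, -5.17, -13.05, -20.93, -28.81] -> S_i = 2.71 + -7.88*i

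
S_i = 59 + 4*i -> [59, 63, 67, 71, 75]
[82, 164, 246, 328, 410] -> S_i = 82 + 82*i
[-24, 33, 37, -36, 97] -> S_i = Random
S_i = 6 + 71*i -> [6, 77, 148, 219, 290]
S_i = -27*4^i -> [-27, -108, -432, -1728, -6912]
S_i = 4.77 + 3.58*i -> [4.77, 8.35, 11.93, 15.51, 19.09]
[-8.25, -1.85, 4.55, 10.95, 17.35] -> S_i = -8.25 + 6.40*i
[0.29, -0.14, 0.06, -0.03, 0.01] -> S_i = 0.29*(-0.47)^i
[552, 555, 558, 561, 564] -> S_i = 552 + 3*i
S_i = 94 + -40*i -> [94, 54, 14, -26, -66]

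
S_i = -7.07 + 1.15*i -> [-7.07, -5.92, -4.77, -3.62, -2.47]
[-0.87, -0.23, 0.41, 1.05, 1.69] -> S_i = -0.87 + 0.64*i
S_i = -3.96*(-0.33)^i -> [-3.96, 1.31, -0.43, 0.14, -0.05]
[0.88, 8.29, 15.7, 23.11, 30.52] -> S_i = 0.88 + 7.41*i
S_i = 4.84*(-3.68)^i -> [4.84, -17.81, 65.55, -241.21, 887.64]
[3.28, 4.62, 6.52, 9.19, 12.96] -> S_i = 3.28*1.41^i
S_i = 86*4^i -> [86, 344, 1376, 5504, 22016]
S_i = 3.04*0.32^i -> [3.04, 0.97, 0.31, 0.1, 0.03]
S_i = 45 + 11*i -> [45, 56, 67, 78, 89]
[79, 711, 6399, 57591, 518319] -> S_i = 79*9^i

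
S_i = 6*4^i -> [6, 24, 96, 384, 1536]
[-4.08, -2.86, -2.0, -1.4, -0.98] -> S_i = -4.08*0.70^i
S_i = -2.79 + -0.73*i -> [-2.79, -3.52, -4.25, -4.98, -5.71]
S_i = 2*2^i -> [2, 4, 8, 16, 32]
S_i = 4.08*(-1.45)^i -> [4.08, -5.92, 8.58, -12.44, 18.04]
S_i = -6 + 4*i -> [-6, -2, 2, 6, 10]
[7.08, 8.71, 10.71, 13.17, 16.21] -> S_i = 7.08*1.23^i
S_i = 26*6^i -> [26, 156, 936, 5616, 33696]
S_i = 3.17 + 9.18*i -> [3.17, 12.35, 21.53, 30.71, 39.89]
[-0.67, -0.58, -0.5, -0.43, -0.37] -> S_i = -0.67*0.86^i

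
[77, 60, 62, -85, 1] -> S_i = Random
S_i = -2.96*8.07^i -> [-2.96, -23.89, -192.77, -1555.65, -12554.11]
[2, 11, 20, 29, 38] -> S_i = 2 + 9*i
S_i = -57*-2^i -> [-57, 114, -228, 456, -912]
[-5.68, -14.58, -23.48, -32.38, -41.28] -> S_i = -5.68 + -8.90*i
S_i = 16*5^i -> [16, 80, 400, 2000, 10000]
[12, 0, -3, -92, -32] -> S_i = Random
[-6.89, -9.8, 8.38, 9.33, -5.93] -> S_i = Random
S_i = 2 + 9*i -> [2, 11, 20, 29, 38]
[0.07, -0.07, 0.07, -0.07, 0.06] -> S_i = 0.07*(-0.98)^i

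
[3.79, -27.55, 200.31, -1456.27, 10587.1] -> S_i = 3.79*(-7.27)^i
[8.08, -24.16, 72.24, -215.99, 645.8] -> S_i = 8.08*(-2.99)^i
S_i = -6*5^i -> [-6, -30, -150, -750, -3750]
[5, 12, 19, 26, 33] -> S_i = 5 + 7*i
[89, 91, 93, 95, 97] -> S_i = 89 + 2*i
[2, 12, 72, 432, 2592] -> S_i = 2*6^i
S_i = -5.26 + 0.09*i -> [-5.26, -5.17, -5.08, -4.99, -4.9]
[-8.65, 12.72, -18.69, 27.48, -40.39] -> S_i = -8.65*(-1.47)^i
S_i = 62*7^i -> [62, 434, 3038, 21266, 148862]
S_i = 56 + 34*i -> [56, 90, 124, 158, 192]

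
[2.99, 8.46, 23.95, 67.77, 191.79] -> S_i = 2.99*2.83^i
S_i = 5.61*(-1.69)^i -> [5.61, -9.48, 16.02, -27.08, 45.76]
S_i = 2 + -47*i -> [2, -45, -92, -139, -186]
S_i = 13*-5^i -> [13, -65, 325, -1625, 8125]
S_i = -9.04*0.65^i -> [-9.04, -5.88, -3.82, -2.48, -1.61]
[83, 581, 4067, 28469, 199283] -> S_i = 83*7^i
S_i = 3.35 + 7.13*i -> [3.35, 10.48, 17.61, 24.74, 31.87]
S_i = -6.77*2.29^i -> [-6.77, -15.5, -35.5, -81.3, -186.18]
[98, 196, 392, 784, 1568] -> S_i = 98*2^i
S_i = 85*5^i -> [85, 425, 2125, 10625, 53125]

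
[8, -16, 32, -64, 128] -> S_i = 8*-2^i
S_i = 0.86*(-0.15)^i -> [0.86, -0.13, 0.02, -0.0, 0.0]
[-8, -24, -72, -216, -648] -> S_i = -8*3^i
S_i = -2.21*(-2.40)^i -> [-2.21, 5.3, -12.73, 30.55, -73.32]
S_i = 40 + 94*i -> [40, 134, 228, 322, 416]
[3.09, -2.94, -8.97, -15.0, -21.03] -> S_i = 3.09 + -6.03*i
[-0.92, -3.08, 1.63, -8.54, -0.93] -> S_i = Random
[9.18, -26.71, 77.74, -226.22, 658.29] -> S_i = 9.18*(-2.91)^i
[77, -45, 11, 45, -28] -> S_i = Random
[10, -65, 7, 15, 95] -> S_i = Random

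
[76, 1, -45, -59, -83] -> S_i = Random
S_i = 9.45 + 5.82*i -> [9.45, 15.27, 21.09, 26.91, 32.73]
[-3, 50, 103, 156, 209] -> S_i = -3 + 53*i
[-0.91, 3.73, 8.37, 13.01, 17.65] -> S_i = -0.91 + 4.64*i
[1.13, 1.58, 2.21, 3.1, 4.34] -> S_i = 1.13*1.40^i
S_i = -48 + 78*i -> [-48, 30, 108, 186, 264]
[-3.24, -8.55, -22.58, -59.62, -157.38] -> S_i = -3.24*2.64^i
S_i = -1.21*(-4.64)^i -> [-1.21, 5.61, -26.05, 120.88, -560.86]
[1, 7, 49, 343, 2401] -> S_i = 1*7^i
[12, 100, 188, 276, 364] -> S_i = 12 + 88*i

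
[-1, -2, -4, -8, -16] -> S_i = -1*2^i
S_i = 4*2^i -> [4, 8, 16, 32, 64]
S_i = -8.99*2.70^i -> [-8.99, -24.27, -65.54, -176.95, -477.77]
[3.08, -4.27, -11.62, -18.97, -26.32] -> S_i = 3.08 + -7.35*i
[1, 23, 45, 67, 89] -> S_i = 1 + 22*i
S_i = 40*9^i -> [40, 360, 3240, 29160, 262440]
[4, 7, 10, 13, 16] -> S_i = 4 + 3*i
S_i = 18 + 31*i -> [18, 49, 80, 111, 142]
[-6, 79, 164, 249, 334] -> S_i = -6 + 85*i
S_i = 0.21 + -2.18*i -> [0.21, -1.97, -4.15, -6.33, -8.51]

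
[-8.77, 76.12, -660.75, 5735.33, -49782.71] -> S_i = -8.77*(-8.68)^i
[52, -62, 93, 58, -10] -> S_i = Random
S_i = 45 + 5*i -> [45, 50, 55, 60, 65]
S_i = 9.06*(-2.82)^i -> [9.06, -25.55, 72.05, -203.18, 572.96]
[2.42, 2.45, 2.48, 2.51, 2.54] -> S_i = 2.42 + 0.03*i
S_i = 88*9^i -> [88, 792, 7128, 64152, 577368]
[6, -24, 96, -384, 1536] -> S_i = 6*-4^i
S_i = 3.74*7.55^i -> [3.74, 28.24, 213.19, 1609.58, 12152.33]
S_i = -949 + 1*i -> [-949, -948, -947, -946, -945]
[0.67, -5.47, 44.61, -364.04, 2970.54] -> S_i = 0.67*(-8.16)^i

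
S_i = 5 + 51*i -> [5, 56, 107, 158, 209]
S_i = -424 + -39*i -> [-424, -463, -502, -541, -580]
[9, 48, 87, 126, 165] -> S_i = 9 + 39*i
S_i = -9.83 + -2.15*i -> [-9.83, -11.98, -14.13, -16.28, -18.43]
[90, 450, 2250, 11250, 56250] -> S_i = 90*5^i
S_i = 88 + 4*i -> [88, 92, 96, 100, 104]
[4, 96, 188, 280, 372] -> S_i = 4 + 92*i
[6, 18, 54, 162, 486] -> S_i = 6*3^i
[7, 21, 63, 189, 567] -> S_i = 7*3^i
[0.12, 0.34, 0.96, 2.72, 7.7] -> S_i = 0.12*2.83^i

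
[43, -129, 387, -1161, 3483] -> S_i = 43*-3^i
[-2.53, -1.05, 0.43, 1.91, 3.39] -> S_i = -2.53 + 1.48*i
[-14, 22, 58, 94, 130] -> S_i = -14 + 36*i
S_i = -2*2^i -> [-2, -4, -8, -16, -32]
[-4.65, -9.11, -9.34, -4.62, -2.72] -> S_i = Random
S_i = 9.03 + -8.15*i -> [9.03, 0.88, -7.27, -15.42, -23.57]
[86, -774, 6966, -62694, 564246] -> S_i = 86*-9^i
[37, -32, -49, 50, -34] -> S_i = Random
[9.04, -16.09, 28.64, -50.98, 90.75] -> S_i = 9.04*(-1.78)^i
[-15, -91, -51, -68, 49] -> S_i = Random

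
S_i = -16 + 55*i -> [-16, 39, 94, 149, 204]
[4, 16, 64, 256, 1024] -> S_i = 4*4^i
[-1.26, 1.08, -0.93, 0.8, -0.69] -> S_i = -1.26*(-0.86)^i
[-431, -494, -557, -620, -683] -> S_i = -431 + -63*i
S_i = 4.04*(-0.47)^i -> [4.04, -1.9, 0.89, -0.42, 0.2]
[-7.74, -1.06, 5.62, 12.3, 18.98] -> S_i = -7.74 + 6.68*i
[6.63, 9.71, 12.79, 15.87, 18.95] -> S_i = 6.63 + 3.08*i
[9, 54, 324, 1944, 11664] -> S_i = 9*6^i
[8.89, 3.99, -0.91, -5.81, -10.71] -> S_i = 8.89 + -4.90*i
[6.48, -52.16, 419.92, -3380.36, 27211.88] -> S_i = 6.48*(-8.05)^i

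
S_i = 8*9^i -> [8, 72, 648, 5832, 52488]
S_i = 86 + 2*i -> [86, 88, 90, 92, 94]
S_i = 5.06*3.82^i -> [5.06, 19.33, 73.84, 282.06, 1077.47]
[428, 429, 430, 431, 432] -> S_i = 428 + 1*i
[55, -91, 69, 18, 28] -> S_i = Random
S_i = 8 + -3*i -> [8, 5, 2, -1, -4]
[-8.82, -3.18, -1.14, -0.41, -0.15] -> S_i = -8.82*0.36^i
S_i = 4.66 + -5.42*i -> [4.66, -0.76, -6.18, -11.6, -17.02]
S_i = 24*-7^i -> [24, -168, 1176, -8232, 57624]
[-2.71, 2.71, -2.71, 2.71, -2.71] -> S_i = -2.71*(-1.00)^i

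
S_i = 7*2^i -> [7, 14, 28, 56, 112]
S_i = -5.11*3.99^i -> [-5.11, -20.39, -81.35, -324.59, -1295.13]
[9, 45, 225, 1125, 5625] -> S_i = 9*5^i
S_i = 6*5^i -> [6, 30, 150, 750, 3750]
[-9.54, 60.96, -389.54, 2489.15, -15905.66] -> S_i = -9.54*(-6.39)^i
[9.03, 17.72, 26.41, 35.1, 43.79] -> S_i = 9.03 + 8.69*i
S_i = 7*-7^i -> [7, -49, 343, -2401, 16807]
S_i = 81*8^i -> [81, 648, 5184, 41472, 331776]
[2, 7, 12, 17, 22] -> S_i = 2 + 5*i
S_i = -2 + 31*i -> [-2, 29, 60, 91, 122]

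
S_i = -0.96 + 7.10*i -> [-0.96, 6.14, 13.24, 20.34, 27.44]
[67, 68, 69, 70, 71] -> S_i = 67 + 1*i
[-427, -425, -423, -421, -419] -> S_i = -427 + 2*i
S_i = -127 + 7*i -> [-127, -120, -113, -106, -99]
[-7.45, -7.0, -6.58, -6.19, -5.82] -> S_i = -7.45*0.94^i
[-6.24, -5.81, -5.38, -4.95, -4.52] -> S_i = -6.24 + 0.43*i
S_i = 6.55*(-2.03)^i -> [6.55, -13.3, 26.99, -54.79, 111.23]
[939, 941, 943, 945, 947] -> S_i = 939 + 2*i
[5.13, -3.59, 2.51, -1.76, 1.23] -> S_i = 5.13*(-0.70)^i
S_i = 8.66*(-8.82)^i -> [8.66, -76.38, 673.68, -5941.88, 52407.35]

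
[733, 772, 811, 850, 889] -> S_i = 733 + 39*i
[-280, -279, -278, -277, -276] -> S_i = -280 + 1*i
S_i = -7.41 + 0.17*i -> [-7.41, -7.24, -7.07, -6.9, -6.73]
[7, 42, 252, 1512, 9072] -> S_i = 7*6^i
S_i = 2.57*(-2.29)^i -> [2.57, -5.89, 13.48, -30.86, 70.68]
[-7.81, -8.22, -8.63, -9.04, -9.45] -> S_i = -7.81 + -0.41*i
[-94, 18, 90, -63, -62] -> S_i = Random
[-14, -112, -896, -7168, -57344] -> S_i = -14*8^i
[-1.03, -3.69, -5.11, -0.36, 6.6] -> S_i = Random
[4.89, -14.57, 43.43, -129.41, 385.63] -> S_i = 4.89*(-2.98)^i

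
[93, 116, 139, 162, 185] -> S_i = 93 + 23*i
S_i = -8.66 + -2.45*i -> [-8.66, -11.11, -13.56, -16.01, -18.46]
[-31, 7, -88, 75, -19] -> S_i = Random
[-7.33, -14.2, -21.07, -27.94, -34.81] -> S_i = -7.33 + -6.87*i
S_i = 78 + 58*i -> [78, 136, 194, 252, 310]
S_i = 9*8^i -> [9, 72, 576, 4608, 36864]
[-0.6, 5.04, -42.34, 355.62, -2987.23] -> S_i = -0.60*(-8.40)^i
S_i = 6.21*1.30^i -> [6.21, 8.07, 10.49, 13.64, 17.74]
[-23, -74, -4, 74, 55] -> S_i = Random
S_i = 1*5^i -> [1, 5, 25, 125, 625]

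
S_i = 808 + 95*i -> [808, 903, 998, 1093, 1188]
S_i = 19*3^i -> [19, 57, 171, 513, 1539]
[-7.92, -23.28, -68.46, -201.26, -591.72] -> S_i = -7.92*2.94^i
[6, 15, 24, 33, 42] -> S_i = 6 + 9*i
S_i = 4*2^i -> [4, 8, 16, 32, 64]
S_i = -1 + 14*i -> [-1, 13, 27, 41, 55]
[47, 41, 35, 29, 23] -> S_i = 47 + -6*i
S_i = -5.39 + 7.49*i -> [-5.39, 2.1, 9.59, 17.08, 24.57]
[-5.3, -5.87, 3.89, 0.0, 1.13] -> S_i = Random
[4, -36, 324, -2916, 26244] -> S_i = 4*-9^i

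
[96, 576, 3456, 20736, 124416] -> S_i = 96*6^i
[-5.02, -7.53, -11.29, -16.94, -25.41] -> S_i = -5.02*1.50^i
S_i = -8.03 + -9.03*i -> [-8.03, -17.06, -26.09, -35.12, -44.15]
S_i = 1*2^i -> [1, 2, 4, 8, 16]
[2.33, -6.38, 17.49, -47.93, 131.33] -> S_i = 2.33*(-2.74)^i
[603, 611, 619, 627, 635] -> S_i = 603 + 8*i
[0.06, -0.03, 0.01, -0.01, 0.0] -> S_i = 0.06*(-0.48)^i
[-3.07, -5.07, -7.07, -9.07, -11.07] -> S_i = -3.07 + -2.00*i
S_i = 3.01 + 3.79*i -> [3.01, 6.8, 10.59, 14.38, 18.17]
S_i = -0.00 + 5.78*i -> [0.0, 5.78, 11.56, 17.34, 23.12]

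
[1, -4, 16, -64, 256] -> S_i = 1*-4^i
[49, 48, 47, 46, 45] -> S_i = 49 + -1*i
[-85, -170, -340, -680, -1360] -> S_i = -85*2^i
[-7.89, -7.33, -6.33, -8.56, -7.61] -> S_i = Random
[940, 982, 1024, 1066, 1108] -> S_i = 940 + 42*i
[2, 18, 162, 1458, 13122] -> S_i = 2*9^i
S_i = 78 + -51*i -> [78, 27, -24, -75, -126]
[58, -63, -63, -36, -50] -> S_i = Random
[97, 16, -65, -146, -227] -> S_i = 97 + -81*i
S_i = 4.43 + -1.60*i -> [4.43, 2.83, 1.23, -0.37, -1.97]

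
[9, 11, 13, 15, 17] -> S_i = 9 + 2*i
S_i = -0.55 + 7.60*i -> [-0.55, 7.05, 14.65, 22.25, 29.85]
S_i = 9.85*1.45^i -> [9.85, 14.28, 20.71, 30.03, 43.54]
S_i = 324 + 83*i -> [324, 407, 490, 573, 656]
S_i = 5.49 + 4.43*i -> [5.49, 9.92, 14.35, 18.78, 23.21]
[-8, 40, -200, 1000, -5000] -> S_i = -8*-5^i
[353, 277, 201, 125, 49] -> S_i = 353 + -76*i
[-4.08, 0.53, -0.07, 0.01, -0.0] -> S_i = -4.08*(-0.13)^i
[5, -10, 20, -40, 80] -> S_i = 5*-2^i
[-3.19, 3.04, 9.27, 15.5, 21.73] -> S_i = -3.19 + 6.23*i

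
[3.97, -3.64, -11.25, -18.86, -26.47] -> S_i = 3.97 + -7.61*i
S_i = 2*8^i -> [2, 16, 128, 1024, 8192]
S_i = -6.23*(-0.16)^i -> [-6.23, 1.0, -0.16, 0.03, -0.0]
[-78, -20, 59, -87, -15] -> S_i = Random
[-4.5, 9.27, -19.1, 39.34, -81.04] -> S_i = -4.50*(-2.06)^i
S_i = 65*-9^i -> [65, -585, 5265, -47385, 426465]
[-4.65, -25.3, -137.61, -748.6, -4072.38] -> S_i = -4.65*5.44^i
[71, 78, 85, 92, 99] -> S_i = 71 + 7*i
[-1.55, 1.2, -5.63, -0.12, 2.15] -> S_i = Random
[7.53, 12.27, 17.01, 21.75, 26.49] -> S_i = 7.53 + 4.74*i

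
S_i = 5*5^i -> [5, 25, 125, 625, 3125]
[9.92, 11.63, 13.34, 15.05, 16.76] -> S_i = 9.92 + 1.71*i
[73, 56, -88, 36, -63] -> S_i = Random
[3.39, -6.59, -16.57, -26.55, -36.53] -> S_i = 3.39 + -9.98*i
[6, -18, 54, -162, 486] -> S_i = 6*-3^i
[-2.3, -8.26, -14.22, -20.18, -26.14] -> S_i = -2.30 + -5.96*i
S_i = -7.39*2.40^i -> [-7.39, -17.74, -42.57, -102.16, -245.18]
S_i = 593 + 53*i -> [593, 646, 699, 752, 805]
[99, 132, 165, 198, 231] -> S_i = 99 + 33*i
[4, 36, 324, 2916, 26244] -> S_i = 4*9^i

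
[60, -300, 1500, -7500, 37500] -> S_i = 60*-5^i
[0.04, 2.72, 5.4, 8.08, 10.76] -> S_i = 0.04 + 2.68*i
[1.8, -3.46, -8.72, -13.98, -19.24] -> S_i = 1.80 + -5.26*i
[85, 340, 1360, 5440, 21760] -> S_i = 85*4^i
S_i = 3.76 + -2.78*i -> [3.76, 0.98, -1.8, -4.58, -7.36]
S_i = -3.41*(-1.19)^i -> [-3.41, 4.06, -4.83, 5.75, -6.84]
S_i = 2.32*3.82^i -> [2.32, 8.86, 33.85, 129.32, 494.02]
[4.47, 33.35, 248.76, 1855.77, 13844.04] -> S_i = 4.47*7.46^i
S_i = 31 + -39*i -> [31, -8, -47, -86, -125]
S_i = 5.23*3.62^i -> [5.23, 18.93, 68.54, 248.1, 898.12]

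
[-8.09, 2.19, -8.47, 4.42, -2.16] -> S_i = Random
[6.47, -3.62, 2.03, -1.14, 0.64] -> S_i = 6.47*(-0.56)^i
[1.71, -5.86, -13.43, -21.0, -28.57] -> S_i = 1.71 + -7.57*i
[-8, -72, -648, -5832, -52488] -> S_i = -8*9^i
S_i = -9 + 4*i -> [-9, -5, -1, 3, 7]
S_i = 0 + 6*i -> [0, 6, 12, 18, 24]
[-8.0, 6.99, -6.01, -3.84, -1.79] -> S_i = Random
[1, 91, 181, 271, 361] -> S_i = 1 + 90*i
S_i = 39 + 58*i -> [39, 97, 155, 213, 271]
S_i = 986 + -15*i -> [986, 971, 956, 941, 926]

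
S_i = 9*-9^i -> [9, -81, 729, -6561, 59049]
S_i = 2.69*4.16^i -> [2.69, 11.19, 46.55, 193.66, 805.61]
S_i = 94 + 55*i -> [94, 149, 204, 259, 314]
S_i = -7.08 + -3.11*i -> [-7.08, -10.19, -13.3, -16.41, -19.52]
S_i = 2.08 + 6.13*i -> [2.08, 8.21, 14.34, 20.47, 26.6]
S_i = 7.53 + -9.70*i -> [7.53, -2.17, -11.87, -21.57, -31.27]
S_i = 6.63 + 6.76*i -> [6.63, 13.39, 20.15, 26.91, 33.67]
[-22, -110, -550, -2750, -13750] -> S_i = -22*5^i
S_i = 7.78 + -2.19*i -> [7.78, 5.59, 3.4, 1.21, -0.98]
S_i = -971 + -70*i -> [-971, -1041, -1111, -1181, -1251]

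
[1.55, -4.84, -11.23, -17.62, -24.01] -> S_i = 1.55 + -6.39*i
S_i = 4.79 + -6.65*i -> [4.79, -1.86, -8.51, -15.16, -21.81]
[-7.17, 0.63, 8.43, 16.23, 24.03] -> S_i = -7.17 + 7.80*i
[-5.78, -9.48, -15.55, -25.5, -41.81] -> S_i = -5.78*1.64^i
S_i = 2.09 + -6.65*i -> [2.09, -4.56, -11.21, -17.86, -24.51]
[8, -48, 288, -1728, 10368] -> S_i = 8*-6^i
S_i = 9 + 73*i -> [9, 82, 155, 228, 301]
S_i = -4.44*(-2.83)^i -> [-4.44, 12.57, -35.56, 100.63, -284.79]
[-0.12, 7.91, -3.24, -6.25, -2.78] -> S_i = Random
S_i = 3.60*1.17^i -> [3.6, 4.21, 4.93, 5.77, 6.75]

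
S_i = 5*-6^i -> [5, -30, 180, -1080, 6480]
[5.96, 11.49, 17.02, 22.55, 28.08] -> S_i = 5.96 + 5.53*i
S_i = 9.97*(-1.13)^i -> [9.97, -11.27, 12.73, -14.39, 16.26]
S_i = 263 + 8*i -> [263, 271, 279, 287, 295]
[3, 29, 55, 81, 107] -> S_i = 3 + 26*i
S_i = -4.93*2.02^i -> [-4.93, -9.96, -20.12, -40.64, -82.08]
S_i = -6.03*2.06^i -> [-6.03, -12.42, -25.59, -52.71, -108.59]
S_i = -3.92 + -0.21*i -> [-3.92, -4.13, -4.34, -4.55, -4.76]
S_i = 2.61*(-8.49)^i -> [2.61, -22.16, 188.13, -1597.22, 13560.36]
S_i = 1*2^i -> [1, 2, 4, 8, 16]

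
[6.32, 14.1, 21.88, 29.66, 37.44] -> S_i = 6.32 + 7.78*i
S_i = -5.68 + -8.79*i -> [-5.68, -14.47, -23.26, -32.05, -40.84]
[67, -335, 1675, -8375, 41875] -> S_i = 67*-5^i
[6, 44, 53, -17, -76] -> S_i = Random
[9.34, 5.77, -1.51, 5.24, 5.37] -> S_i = Random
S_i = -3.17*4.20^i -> [-3.17, -13.31, -55.92, -234.86, -986.41]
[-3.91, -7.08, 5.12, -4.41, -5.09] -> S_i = Random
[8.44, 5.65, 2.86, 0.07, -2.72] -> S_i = 8.44 + -2.79*i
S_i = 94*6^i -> [94, 564, 3384, 20304, 121824]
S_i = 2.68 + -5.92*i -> [2.68, -3.24, -9.16, -15.08, -21.0]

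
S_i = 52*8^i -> [52, 416, 3328, 26624, 212992]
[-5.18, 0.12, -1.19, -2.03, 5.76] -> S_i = Random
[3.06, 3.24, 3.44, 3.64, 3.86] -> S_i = 3.06*1.06^i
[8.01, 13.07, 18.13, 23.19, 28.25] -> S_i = 8.01 + 5.06*i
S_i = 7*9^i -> [7, 63, 567, 5103, 45927]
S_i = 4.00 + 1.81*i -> [4.0, 5.81, 7.62, 9.43, 11.24]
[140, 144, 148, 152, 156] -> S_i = 140 + 4*i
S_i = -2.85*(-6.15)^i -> [-2.85, 17.53, -107.79, 662.93, -4077.04]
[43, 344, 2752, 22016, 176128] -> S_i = 43*8^i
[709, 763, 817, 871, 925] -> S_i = 709 + 54*i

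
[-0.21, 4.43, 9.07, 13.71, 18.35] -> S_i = -0.21 + 4.64*i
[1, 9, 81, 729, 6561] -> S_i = 1*9^i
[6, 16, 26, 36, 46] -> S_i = 6 + 10*i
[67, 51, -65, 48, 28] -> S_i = Random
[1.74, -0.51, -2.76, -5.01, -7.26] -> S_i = 1.74 + -2.25*i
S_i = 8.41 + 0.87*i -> [8.41, 9.28, 10.15, 11.02, 11.89]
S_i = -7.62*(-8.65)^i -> [-7.62, 65.91, -570.15, 4931.78, -42659.86]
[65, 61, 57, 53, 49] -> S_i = 65 + -4*i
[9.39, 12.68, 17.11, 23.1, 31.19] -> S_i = 9.39*1.35^i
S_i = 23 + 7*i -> [23, 30, 37, 44, 51]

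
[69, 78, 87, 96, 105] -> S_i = 69 + 9*i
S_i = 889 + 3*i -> [889, 892, 895, 898, 901]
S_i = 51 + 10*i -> [51, 61, 71, 81, 91]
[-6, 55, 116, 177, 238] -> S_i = -6 + 61*i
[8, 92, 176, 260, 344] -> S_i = 8 + 84*i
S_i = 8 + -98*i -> [8, -90, -188, -286, -384]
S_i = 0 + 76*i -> [0, 76, 152, 228, 304]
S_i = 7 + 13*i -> [7, 20, 33, 46, 59]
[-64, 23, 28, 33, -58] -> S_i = Random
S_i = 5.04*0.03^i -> [5.04, 0.15, 0.0, 0.0, 0.0]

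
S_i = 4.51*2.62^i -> [4.51, 11.82, 30.96, 81.11, 212.51]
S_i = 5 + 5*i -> [5, 10, 15, 20, 25]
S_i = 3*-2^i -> [3, -6, 12, -24, 48]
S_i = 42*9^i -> [42, 378, 3402, 30618, 275562]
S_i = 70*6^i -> [70, 420, 2520, 15120, 90720]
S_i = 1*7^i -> [1, 7, 49, 343, 2401]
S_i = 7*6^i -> [7, 42, 252, 1512, 9072]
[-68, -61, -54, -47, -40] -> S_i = -68 + 7*i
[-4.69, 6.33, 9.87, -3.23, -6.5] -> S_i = Random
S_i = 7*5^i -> [7, 35, 175, 875, 4375]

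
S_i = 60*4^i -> [60, 240, 960, 3840, 15360]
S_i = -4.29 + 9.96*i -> [-4.29, 5.67, 15.63, 25.59, 35.55]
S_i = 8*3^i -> [8, 24, 72, 216, 648]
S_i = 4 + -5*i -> [4, -1, -6, -11, -16]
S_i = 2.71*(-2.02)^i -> [2.71, -5.47, 11.06, -22.34, 45.12]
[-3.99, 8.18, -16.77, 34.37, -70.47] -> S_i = -3.99*(-2.05)^i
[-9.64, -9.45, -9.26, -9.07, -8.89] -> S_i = -9.64*0.98^i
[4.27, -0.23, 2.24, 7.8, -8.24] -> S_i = Random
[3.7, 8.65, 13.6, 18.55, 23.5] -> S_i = 3.70 + 4.95*i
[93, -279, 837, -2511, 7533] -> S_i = 93*-3^i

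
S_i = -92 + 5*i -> [-92, -87, -82, -77, -72]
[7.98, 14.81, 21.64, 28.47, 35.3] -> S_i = 7.98 + 6.83*i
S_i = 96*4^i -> [96, 384, 1536, 6144, 24576]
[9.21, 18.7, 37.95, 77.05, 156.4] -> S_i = 9.21*2.03^i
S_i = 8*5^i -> [8, 40, 200, 1000, 5000]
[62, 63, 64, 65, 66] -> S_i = 62 + 1*i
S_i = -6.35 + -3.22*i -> [-6.35, -9.57, -12.79, -16.01, -19.23]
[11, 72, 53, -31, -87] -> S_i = Random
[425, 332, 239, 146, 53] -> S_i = 425 + -93*i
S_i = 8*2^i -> [8, 16, 32, 64, 128]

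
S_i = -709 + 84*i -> [-709, -625, -541, -457, -373]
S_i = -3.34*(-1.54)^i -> [-3.34, 5.14, -7.92, 12.2, -18.79]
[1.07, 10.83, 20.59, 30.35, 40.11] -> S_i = 1.07 + 9.76*i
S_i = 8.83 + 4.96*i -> [8.83, 13.79, 18.75, 23.71, 28.67]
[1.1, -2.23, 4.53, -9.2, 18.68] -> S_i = 1.10*(-2.03)^i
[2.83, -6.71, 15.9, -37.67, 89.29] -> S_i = 2.83*(-2.37)^i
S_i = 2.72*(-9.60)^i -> [2.72, -26.11, 250.68, -2406.48, 23102.23]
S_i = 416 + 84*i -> [416, 500, 584, 668, 752]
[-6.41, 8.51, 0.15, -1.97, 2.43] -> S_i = Random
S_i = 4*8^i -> [4, 32, 256, 2048, 16384]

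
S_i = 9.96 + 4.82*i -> [9.96, 14.78, 19.6, 24.42, 29.24]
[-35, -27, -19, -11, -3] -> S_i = -35 + 8*i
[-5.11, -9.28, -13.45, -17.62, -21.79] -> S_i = -5.11 + -4.17*i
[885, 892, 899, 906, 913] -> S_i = 885 + 7*i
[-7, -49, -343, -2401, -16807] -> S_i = -7*7^i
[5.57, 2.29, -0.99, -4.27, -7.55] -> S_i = 5.57 + -3.28*i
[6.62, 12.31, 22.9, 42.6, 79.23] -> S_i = 6.62*1.86^i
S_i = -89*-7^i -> [-89, 623, -4361, 30527, -213689]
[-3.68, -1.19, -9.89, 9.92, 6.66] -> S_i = Random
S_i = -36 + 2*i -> [-36, -34, -32, -30, -28]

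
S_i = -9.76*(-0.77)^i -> [-9.76, 7.52, -5.79, 4.46, -3.43]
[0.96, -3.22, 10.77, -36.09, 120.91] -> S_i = 0.96*(-3.35)^i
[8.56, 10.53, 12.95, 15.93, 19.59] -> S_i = 8.56*1.23^i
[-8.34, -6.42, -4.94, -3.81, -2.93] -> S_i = -8.34*0.77^i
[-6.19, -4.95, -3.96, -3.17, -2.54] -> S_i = -6.19*0.80^i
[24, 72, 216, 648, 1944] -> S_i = 24*3^i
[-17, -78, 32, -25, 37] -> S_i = Random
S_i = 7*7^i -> [7, 49, 343, 2401, 16807]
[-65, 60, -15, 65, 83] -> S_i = Random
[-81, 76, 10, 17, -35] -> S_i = Random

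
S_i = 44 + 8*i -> [44, 52, 60, 68, 76]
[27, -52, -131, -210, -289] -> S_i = 27 + -79*i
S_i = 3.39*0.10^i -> [3.39, 0.34, 0.03, 0.0, 0.0]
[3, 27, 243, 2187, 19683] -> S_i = 3*9^i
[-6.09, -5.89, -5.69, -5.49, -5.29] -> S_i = -6.09 + 0.20*i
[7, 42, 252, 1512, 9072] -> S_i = 7*6^i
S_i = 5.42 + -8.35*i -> [5.42, -2.93, -11.28, -19.63, -27.98]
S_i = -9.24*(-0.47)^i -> [-9.24, 4.34, -2.04, 0.96, -0.45]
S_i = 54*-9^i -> [54, -486, 4374, -39366, 354294]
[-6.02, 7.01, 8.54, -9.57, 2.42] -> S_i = Random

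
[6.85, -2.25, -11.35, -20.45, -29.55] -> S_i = 6.85 + -9.10*i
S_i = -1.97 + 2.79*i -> [-1.97, 0.82, 3.61, 6.4, 9.19]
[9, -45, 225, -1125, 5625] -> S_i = 9*-5^i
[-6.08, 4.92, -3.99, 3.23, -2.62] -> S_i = -6.08*(-0.81)^i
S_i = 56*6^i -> [56, 336, 2016, 12096, 72576]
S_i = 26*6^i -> [26, 156, 936, 5616, 33696]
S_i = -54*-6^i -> [-54, 324, -1944, 11664, -69984]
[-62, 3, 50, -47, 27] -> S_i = Random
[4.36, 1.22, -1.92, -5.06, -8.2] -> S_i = 4.36 + -3.14*i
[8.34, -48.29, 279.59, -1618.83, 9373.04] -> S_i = 8.34*(-5.79)^i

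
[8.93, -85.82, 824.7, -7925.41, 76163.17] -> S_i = 8.93*(-9.61)^i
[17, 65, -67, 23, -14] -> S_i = Random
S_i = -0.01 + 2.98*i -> [-0.01, 2.97, 5.95, 8.93, 11.91]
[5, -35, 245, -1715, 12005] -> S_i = 5*-7^i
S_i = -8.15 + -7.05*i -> [-8.15, -15.2, -22.25, -29.3, -36.35]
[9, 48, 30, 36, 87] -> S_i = Random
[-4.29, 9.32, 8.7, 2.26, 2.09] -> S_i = Random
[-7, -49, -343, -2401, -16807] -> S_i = -7*7^i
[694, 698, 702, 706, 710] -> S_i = 694 + 4*i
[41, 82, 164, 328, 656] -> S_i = 41*2^i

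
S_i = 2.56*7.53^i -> [2.56, 19.28, 145.15, 1093.01, 8230.38]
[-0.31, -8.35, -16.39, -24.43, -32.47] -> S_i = -0.31 + -8.04*i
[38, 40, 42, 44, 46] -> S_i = 38 + 2*i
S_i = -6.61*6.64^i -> [-6.61, -43.89, -291.43, -1935.11, -12849.13]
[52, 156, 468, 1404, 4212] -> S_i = 52*3^i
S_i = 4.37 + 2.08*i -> [4.37, 6.45, 8.53, 10.61, 12.69]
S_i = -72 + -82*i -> [-72, -154, -236, -318, -400]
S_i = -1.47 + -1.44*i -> [-1.47, -2.91, -4.35, -5.79, -7.23]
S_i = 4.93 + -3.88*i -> [4.93, 1.05, -2.83, -6.71, -10.59]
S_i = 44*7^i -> [44, 308, 2156, 15092, 105644]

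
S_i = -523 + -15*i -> [-523, -538, -553, -568, -583]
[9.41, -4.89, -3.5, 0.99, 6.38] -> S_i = Random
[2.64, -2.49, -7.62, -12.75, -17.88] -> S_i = 2.64 + -5.13*i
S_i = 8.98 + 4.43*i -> [8.98, 13.41, 17.84, 22.27, 26.7]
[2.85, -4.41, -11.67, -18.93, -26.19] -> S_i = 2.85 + -7.26*i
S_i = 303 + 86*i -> [303, 389, 475, 561, 647]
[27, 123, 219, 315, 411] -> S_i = 27 + 96*i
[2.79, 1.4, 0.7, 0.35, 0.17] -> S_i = 2.79*0.50^i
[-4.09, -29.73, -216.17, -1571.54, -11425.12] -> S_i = -4.09*7.27^i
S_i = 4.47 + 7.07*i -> [4.47, 11.54, 18.61, 25.68, 32.75]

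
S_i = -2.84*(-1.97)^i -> [-2.84, 5.59, -11.02, 21.71, -42.77]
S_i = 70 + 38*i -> [70, 108, 146, 184, 222]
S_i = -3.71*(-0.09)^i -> [-3.71, 0.33, -0.03, 0.0, -0.0]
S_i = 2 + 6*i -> [2, 8, 14, 20, 26]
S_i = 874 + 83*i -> [874, 957, 1040, 1123, 1206]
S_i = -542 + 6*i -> [-542, -536, -530, -524, -518]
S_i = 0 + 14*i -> [0, 14, 28, 42, 56]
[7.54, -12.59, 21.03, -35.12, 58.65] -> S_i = 7.54*(-1.67)^i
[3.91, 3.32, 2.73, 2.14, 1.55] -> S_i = 3.91 + -0.59*i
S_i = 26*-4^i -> [26, -104, 416, -1664, 6656]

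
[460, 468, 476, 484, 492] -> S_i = 460 + 8*i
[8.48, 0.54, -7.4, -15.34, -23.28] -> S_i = 8.48 + -7.94*i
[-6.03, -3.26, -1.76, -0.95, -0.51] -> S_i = -6.03*0.54^i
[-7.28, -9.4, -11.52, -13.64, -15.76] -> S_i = -7.28 + -2.12*i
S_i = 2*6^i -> [2, 12, 72, 432, 2592]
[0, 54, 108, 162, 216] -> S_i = 0 + 54*i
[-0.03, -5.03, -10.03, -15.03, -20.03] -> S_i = -0.03 + -5.00*i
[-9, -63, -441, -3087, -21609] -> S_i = -9*7^i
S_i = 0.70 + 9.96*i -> [0.7, 10.66, 20.62, 30.58, 40.54]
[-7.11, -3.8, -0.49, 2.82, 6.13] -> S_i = -7.11 + 3.31*i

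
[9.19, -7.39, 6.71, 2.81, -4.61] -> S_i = Random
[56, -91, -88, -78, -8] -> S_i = Random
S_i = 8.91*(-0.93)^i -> [8.91, -8.29, 7.71, -7.17, 6.67]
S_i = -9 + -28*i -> [-9, -37, -65, -93, -121]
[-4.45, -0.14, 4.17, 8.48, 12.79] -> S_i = -4.45 + 4.31*i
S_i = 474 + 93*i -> [474, 567, 660, 753, 846]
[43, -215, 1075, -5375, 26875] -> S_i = 43*-5^i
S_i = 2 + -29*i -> [2, -27, -56, -85, -114]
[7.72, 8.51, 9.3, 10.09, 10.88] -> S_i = 7.72 + 0.79*i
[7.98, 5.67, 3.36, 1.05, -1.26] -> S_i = 7.98 + -2.31*i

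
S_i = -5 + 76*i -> [-5, 71, 147, 223, 299]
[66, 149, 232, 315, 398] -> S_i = 66 + 83*i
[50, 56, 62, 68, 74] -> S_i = 50 + 6*i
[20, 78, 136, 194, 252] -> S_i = 20 + 58*i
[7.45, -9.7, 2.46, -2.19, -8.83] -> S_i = Random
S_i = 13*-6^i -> [13, -78, 468, -2808, 16848]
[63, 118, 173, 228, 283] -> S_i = 63 + 55*i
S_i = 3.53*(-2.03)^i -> [3.53, -7.17, 14.55, -29.53, 59.95]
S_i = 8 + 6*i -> [8, 14, 20, 26, 32]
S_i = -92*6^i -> [-92, -552, -3312, -19872, -119232]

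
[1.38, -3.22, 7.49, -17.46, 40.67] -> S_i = 1.38*(-2.33)^i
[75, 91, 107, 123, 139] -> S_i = 75 + 16*i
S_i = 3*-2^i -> [3, -6, 12, -24, 48]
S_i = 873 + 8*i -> [873, 881, 889, 897, 905]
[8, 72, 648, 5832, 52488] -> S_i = 8*9^i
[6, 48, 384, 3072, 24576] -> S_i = 6*8^i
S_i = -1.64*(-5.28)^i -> [-1.64, 8.66, -45.72, 241.4, -1274.62]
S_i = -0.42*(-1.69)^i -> [-0.42, 0.71, -1.2, 2.03, -3.43]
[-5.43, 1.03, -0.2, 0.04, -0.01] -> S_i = -5.43*(-0.19)^i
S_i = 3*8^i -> [3, 24, 192, 1536, 12288]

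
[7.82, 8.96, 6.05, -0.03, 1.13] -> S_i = Random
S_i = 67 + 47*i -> [67, 114, 161, 208, 255]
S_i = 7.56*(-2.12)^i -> [7.56, -16.03, 33.98, -72.03, 152.71]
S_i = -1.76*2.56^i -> [-1.76, -4.51, -11.53, -29.53, -75.59]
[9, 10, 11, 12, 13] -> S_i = 9 + 1*i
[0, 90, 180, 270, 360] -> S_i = 0 + 90*i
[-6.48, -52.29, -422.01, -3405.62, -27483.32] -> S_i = -6.48*8.07^i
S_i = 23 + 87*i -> [23, 110, 197, 284, 371]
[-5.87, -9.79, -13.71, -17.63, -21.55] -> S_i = -5.87 + -3.92*i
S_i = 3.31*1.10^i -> [3.31, 3.64, 4.01, 4.41, 4.85]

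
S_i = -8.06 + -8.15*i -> [-8.06, -16.21, -24.36, -32.51, -40.66]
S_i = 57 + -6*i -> [57, 51, 45, 39, 33]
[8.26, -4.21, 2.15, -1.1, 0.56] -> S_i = 8.26*(-0.51)^i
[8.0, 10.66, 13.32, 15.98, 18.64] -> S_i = 8.00 + 2.66*i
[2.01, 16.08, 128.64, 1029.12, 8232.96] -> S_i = 2.01*8.00^i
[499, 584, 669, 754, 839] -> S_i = 499 + 85*i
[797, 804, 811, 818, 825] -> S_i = 797 + 7*i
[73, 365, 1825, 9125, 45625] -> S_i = 73*5^i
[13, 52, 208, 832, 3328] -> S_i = 13*4^i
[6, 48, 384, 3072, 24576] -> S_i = 6*8^i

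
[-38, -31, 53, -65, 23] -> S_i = Random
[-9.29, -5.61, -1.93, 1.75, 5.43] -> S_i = -9.29 + 3.68*i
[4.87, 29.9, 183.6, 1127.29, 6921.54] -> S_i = 4.87*6.14^i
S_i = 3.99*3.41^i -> [3.99, 13.61, 46.4, 158.21, 539.5]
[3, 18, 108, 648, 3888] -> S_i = 3*6^i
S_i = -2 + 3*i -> [-2, 1, 4, 7, 10]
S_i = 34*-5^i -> [34, -170, 850, -4250, 21250]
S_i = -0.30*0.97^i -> [-0.3, -0.29, -0.28, -0.27, -0.27]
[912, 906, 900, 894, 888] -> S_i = 912 + -6*i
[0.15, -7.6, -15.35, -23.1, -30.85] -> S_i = 0.15 + -7.75*i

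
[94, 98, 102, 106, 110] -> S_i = 94 + 4*i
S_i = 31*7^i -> [31, 217, 1519, 10633, 74431]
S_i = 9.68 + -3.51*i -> [9.68, 6.17, 2.66, -0.85, -4.36]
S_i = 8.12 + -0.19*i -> [8.12, 7.93, 7.74, 7.55, 7.36]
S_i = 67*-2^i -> [67, -134, 268, -536, 1072]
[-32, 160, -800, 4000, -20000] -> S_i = -32*-5^i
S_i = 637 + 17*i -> [637, 654, 671, 688, 705]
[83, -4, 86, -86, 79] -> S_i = Random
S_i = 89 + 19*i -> [89, 108, 127, 146, 165]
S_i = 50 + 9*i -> [50, 59, 68, 77, 86]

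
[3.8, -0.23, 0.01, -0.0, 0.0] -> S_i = 3.80*(-0.06)^i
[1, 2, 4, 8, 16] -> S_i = 1*2^i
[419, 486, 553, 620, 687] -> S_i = 419 + 67*i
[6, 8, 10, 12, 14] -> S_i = 6 + 2*i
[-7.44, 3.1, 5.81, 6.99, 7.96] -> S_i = Random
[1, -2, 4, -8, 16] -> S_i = 1*-2^i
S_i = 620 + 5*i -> [620, 625, 630, 635, 640]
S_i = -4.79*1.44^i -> [-4.79, -6.9, -9.93, -14.3, -20.6]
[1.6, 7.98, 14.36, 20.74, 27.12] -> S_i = 1.60 + 6.38*i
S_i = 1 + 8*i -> [1, 9, 17, 25, 33]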